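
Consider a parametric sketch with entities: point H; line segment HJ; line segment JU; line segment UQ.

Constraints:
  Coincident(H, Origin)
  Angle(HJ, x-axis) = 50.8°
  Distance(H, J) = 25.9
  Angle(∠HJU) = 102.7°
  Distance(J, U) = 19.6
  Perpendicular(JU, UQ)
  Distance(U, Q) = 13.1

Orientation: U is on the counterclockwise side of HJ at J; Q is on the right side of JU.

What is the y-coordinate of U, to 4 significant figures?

35.49

H is at the origin; HJ runs at 50.8° with length 25.9, so J = 25.9·(cos 50.8°, sin 50.8°) = (16.37, 20.07). ∠HJU = 102.7°, so JU runs at 50.8° + (180° − 102.7°) = 128.1° from the x-axis; with |JU| = 19.6, U = J + 19.6·(cos 128.1°, sin 128.1°) = (4.276, 35.49). So U.y = 35.49.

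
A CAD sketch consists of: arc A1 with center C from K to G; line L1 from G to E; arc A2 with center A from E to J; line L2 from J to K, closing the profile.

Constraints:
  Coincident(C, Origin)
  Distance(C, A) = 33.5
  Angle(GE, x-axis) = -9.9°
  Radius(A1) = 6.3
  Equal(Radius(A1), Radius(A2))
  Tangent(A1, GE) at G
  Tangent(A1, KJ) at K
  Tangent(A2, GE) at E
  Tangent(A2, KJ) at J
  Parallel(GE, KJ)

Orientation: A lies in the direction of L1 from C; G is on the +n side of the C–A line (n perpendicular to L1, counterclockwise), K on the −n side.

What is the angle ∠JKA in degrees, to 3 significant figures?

10.7°

The slot axis is L1's direction at -9.9°, so u = (cos -9.9°, sin -9.9°) = (0.985, -0.172) and n = (−sin -9.9°, cos -9.9°) = (0.172, 0.985). C is at the origin and A lies 33.5 along u from C, so A = 33.5·u = (33.0, -5.76). Tangency of A1 to both parallel lines with radius 6.3 puts G and K at C ± 6.3·n: G = (1.08, 6.21), K = (-1.08, -6.21). Equal radii place E and J the same way about A: E = A + 6.3·n = (34.1, 0.447), J = A − 6.3·n = (31.9, -12.0). Then cos ∠JKA = KJ·KA / (|KJ||KA|), giving 10.7°.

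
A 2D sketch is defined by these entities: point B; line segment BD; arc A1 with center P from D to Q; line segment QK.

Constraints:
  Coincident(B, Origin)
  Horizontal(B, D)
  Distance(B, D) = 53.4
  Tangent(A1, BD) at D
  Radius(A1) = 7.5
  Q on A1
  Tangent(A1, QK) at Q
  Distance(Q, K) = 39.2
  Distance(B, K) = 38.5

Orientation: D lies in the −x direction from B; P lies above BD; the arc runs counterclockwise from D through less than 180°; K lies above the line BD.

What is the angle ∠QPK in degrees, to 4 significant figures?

79.17°

B is at the origin; BD is horizontal with |BD| = 53.4 and D on the −x side, so D = (-53.40, 0.000). A1 meets BD tangentially, so PD is at right angles to BD, so P = D + (0, 7.5) = (-53.40, 7.500). Since PQ ⟂ QK (tangency), |PK| = √(7.5² + 39.2²) = 39.91 regardless of where Q sits on A1. So K lies on both circle(B, 38.5) and circle(P, 39.91); the above-BD intersection is K = (-21.73, 31.78). Q is the foot of the tangent from K: Q = (-47.80, 2.512).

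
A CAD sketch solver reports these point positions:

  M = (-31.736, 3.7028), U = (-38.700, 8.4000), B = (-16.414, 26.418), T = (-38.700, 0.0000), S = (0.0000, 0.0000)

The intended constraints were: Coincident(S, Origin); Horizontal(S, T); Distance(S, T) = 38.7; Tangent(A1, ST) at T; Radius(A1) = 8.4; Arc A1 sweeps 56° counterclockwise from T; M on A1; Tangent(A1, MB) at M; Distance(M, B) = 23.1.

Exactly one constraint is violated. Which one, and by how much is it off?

Distance(M, B) = 23.1 — off by 4.30.

S = (0.00, 0.00) ✓; S.y = 0.00, T.y = 0.00 ✓; |ST| = 38.70 ✓; ∠(UT, TS) = 90.00° ✓; |UT| = 8.400 ✓; bearing(U→M) − bearing(U→T) = 56.00° ✓; |UM| = 8.400 ✓; ∠(UM, MB) = 90.00° ✓; |MB| = 27.40 ✗.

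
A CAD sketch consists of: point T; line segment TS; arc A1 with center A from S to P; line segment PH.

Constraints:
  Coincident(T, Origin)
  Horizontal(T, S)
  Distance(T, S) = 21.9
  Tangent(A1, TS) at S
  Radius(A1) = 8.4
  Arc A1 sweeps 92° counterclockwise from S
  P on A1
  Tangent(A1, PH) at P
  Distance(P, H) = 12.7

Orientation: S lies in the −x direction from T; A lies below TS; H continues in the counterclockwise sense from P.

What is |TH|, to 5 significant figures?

36.721

T is at the origin; T and S share the same y with |TS| = 21.9 and S on the −x side, so S = (-21.900, 0.0000). Since A1 is tangent to TS there, AS ⟂ TS, so A = S + (0, -8.4) = (-21.900, -8.4000). On A1, S sits at bearing 90° from A; a 92° counterclockwise sweep puts P at bearing 182°, so P = A + 8.4·(cos 182°, sin 182°) = (-30.295, -8.6932). The tangent condition forces AP to be normal to PH, so PH runs along (−sin 182°, cos 182°); with |PH| = 12.7, H = (-29.852, -21.385). Then |TH| = |H − T| = 36.721.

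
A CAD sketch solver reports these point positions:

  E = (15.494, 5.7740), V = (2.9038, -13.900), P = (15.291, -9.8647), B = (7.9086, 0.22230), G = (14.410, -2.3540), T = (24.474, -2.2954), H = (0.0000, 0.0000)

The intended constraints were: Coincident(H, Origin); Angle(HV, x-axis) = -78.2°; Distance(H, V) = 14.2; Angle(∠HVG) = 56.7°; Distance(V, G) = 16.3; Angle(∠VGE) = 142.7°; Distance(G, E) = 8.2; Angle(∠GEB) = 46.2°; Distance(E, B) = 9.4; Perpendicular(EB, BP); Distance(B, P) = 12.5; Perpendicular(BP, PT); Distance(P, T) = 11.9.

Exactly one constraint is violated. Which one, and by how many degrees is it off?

Perpendicular(BP, PT) — off by 3.30°.

H = (0.00, 0.00) ✓; HV at -78.20° ✓; |HV| = 14.20 ✓; ∠HVG = 56.70° ✓; |VG| = 16.30 ✓; ∠VGE = 142.7° ✓; |GE| = 8.200 ✓; ∠GEB = 46.20° ✓; |EB| = 9.400 ✓; ∠(EB, BP) = 90.00° ✓; |BP| = 12.50 ✓; ∠(BP, PT) = 93.30° ✗; |PT| = 11.90 ✓.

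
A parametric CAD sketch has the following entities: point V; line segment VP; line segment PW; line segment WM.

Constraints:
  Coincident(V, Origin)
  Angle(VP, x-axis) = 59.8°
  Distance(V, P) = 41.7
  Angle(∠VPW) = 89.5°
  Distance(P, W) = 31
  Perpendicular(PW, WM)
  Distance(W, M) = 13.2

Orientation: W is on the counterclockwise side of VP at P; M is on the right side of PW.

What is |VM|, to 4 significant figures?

62.87

∠VPW = 89.5°, so PW runs at 59.8° + (180° − 89.5°) = 150.3° from the x-axis; with |PW| = 31.0, W = P + 31.0·(cos 150.3°, sin 150.3°) = (-5.952, 51.40). The perpendicularity gives WM at right angles to PW; with |WM| = 13.2 on the right of PW, M = W + 13.2·(0.4955, 0.8686) = (0.5884, 62.87). Then |VM| = |M − V| = 62.87.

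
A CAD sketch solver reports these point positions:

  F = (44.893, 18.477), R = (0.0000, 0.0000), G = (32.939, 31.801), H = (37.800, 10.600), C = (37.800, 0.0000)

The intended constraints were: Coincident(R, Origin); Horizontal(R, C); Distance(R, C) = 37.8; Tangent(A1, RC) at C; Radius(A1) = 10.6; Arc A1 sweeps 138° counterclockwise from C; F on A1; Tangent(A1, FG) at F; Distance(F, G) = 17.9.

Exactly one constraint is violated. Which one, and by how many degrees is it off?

Tangent(A1, FG) at F — off by 6.10°.

R = (0.00, 0.00) ✓; R.y = 0.00, C.y = 0.00 ✓; |RC| = 37.80 ✓; ∠(HC, CR) = 90.00° ✓; |HC| = 10.60 ✓; bearing(H→F) − bearing(H→C) = 138.0° ✓; |HF| = 10.60 ✓; ∠(HF, FG) = 96.10° ✗; |FG| = 17.90 ✓.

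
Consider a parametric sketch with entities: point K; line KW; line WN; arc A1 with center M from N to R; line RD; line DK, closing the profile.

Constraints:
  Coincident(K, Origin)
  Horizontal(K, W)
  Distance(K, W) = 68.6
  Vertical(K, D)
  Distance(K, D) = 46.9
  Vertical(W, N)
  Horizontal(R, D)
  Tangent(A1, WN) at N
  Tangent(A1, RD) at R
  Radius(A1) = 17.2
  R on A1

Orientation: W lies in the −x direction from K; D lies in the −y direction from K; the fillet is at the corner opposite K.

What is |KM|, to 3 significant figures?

59.4

K is at the origin; K and W share the same y with |KW| = 68.6 and W on the −x side, so W = (-68.6, 0.00). K and D share the same x with |KD| = 46.9 and D on the −y side, so D = (0.00, -46.9). The virtual corner opposite K is at (-68.6, -46.9). A1 meets WN tangentially, so MN is at right angles to WN and tangency of A1 to RD means the radius MR is perpendicular to RD, with radius 17.2, so the center M sits 17.2 in from both sides at M = (-51.4, -29.7). Then |KM| = |M − K| = 59.4.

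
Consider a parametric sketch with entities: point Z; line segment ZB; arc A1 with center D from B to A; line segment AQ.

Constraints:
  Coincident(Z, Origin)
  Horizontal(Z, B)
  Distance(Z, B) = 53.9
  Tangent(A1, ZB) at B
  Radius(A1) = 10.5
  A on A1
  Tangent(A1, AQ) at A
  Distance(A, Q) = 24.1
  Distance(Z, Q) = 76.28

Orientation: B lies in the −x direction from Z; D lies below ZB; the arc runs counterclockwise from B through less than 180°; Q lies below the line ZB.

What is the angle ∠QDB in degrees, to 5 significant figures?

144.01°

Checks: ∠(DB, BZ) = 90.00° ✓; |DB| = 10.50 ✓; |DA| = 10.50 ✓; ∠(DA, AQ) = 90.00° ✓; |AQ| = 24.10 ✓; |ZQ| = 76.28 ✓.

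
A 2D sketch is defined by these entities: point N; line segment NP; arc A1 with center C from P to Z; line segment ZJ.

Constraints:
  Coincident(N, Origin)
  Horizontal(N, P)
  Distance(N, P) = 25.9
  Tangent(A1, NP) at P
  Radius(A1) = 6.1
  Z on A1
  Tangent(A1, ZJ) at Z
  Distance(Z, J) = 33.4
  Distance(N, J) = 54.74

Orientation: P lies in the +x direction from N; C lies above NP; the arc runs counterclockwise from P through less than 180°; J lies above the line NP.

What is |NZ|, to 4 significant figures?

32.10

Checks: |CZ| = 6.100 ✓; ∠(CZ, ZJ) = 90.00° ✓; |ZJ| = 33.40 ✓; |NJ| = 54.74 ✓.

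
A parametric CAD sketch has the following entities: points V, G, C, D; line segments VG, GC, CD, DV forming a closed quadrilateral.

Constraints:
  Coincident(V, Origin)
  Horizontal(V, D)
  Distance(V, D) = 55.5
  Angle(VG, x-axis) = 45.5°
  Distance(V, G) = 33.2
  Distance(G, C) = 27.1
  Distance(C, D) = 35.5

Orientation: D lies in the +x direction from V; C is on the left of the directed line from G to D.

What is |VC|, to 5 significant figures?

59.253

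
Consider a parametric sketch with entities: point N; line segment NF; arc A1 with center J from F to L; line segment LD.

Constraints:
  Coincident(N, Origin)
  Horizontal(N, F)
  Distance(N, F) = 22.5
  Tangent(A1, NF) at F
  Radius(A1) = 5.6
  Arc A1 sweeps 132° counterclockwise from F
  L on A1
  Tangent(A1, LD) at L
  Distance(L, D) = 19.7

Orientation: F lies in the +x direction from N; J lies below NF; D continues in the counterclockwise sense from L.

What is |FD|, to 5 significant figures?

25.627

On A1, F sits at bearing 90° from J; a 132° counterclockwise sweep puts L at bearing 222°, so L = J + 5.6·(cos 222°, sin 222°) = (18.338, -9.3471). A1 meets LD tangentially, so JL is at right angles to LD, so LD runs along (−sin 222°, cos 222°); with |LD| = 19.7, D = (31.520, -23.987). Then |FD| = |D − F| = 25.627.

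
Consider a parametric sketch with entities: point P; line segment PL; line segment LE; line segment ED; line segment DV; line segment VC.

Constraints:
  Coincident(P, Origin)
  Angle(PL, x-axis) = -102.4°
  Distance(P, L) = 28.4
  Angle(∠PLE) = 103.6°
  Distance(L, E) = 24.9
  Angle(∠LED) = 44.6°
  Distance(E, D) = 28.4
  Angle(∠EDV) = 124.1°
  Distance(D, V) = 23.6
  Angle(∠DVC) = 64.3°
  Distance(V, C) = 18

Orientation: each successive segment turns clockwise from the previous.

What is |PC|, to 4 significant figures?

26.68

∠EDV = 124.1° gives DV at -10.10° from the x-axis; with |DV| = 23.6, V = (12.04, -12.04). ∠DVC = 64.3° gives VC at -125.8° from the x-axis; with |VC| = 18.0, C = (1.512, -26.64). Then |PC| = |C − P| = 26.68.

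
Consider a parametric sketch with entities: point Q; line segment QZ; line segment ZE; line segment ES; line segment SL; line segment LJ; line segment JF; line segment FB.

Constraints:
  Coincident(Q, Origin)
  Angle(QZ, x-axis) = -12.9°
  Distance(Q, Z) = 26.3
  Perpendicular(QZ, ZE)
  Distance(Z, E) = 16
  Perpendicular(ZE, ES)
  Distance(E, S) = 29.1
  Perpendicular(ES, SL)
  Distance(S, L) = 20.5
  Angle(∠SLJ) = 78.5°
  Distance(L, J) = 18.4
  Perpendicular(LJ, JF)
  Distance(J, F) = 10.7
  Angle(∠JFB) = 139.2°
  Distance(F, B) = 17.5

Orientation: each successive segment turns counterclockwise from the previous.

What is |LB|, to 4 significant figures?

24.94

LJ is perpendicular to JF, so JF runs at 88.60°; with |JF| = 10.7, F = (14.92, 6.486). ∠JFB = 139.2° gives FB at 129.4° from the x-axis; with |FB| = 17.5, B = (3.814, 20.01). Then |LB| = |B − L| = 24.94.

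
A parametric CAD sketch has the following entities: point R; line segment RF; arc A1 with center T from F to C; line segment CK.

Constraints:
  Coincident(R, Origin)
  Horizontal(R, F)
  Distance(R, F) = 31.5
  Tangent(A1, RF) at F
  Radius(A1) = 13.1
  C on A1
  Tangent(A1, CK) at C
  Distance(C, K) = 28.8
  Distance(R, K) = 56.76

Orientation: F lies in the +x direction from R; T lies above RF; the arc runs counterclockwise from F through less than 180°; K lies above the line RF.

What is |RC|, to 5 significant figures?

47.181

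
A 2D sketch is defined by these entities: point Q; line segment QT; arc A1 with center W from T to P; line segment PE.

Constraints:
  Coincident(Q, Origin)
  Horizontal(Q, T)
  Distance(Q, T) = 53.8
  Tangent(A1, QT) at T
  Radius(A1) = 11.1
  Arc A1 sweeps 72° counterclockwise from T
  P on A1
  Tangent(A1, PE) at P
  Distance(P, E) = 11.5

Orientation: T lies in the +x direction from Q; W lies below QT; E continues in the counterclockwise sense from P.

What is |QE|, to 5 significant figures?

43.835

On A1, T sits at bearing 90° from W; a 72° counterclockwise sweep puts P at bearing 162°, so P = W + 11.1·(cos 162°, sin 162°) = (43.243, -7.6699). A1 meets PE tangentially, so WP is at right angles to PE, so PE runs along (−sin 162°, cos 162°); with |PE| = 11.5, E = (39.690, -18.607). Then |QE| = |E − Q| = 43.835.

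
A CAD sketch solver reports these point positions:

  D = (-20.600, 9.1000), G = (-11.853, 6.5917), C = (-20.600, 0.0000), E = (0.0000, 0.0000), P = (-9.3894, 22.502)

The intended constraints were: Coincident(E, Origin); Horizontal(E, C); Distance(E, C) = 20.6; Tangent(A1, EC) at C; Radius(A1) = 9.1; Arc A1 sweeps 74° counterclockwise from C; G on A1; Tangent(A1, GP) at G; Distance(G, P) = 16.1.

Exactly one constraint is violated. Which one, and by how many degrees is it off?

Tangent(A1, GP) at G — off by 7.20°.

E = (0.00, 0.00) ✓; E.y = 0.00, C.y = 0.00 ✓; |EC| = 20.60 ✓; ∠(DC, CE) = 90.00° ✓; |DC| = 9.100 ✓; bearing(D→G) − bearing(D→C) = 74.00° ✓; |DG| = 9.100 ✓; ∠(DG, GP) = 82.80° ✗; |GP| = 16.10 ✓.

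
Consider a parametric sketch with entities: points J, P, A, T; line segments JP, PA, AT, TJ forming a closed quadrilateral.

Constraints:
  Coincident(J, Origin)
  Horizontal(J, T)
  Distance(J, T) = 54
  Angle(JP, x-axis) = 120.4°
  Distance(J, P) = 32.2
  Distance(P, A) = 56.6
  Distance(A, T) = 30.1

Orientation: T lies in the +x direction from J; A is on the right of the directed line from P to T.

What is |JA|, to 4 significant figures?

27.63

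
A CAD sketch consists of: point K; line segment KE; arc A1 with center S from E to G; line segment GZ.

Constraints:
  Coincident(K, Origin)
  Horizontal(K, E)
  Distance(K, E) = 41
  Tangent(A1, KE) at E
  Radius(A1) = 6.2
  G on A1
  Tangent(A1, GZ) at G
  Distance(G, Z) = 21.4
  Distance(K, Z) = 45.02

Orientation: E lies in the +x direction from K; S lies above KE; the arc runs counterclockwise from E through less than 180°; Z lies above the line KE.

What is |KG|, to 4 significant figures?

47.27

Checks: |SG| = 6.200 ✓; ∠(SG, GZ) = 90.00° ✓; |GZ| = 21.40 ✓; |KZ| = 45.02 ✓.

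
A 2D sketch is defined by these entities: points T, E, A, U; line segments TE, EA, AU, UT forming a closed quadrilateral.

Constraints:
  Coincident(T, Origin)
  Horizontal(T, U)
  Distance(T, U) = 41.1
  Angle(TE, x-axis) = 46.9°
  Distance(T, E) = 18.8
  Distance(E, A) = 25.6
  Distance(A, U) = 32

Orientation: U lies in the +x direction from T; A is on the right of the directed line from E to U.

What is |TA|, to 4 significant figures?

16.41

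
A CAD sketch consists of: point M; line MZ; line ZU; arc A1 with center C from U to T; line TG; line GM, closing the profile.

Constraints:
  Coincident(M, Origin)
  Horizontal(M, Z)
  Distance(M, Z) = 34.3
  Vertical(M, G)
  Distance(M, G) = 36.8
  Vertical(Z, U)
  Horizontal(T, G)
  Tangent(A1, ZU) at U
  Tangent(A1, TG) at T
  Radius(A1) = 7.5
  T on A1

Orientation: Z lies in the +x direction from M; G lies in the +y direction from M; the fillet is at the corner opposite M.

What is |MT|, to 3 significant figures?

45.5

M is at the origin; M and Z share the same y with |MZ| = 34.3 and Z on the +x side, so Z = (34.3, 0.00). M and G share the same x with |MG| = 36.8 and G on the +y side, so G = (0.00, 36.8). The virtual corner opposite M is at (34.3, 36.8). The tangent condition forces CU to be normal to ZU and A1 meets TG tangentially, so CT is at right angles to TG, with radius 7.5, so the center C sits 7.5 in from both sides at C = (26.8, 29.3). That places the tangent points at U = (34.3, 29.3) on ZU and T = (26.8, 36.8) on TG. Then |MT| = |T − M| = 45.5.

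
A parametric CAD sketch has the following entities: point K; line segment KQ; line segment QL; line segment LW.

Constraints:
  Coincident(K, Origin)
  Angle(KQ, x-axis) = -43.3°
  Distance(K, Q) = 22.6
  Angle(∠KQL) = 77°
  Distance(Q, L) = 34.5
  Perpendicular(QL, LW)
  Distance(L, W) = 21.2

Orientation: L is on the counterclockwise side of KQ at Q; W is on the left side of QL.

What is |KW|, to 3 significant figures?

29.4

K is at the origin; KQ runs at -43.3° with length 22.6, so Q = 22.6·(cos -43.3°, sin -43.3°) = (16.4, -15.5). ∠KQL = 77.0°, so QL runs at -43.3° + (180° − 77.0°) = 59.7° from the x-axis; with |QL| = 34.5, L = Q + 34.5·(cos 59.7°, sin 59.7°) = (33.9, 14.3). The perpendicularity gives LW at right angles to QL; with |LW| = 21.2 on the left of QL, W = L + 21.2·(-0.863, 0.505) = (15.5, 25.0). Then |KW| = |W − K| = 29.4.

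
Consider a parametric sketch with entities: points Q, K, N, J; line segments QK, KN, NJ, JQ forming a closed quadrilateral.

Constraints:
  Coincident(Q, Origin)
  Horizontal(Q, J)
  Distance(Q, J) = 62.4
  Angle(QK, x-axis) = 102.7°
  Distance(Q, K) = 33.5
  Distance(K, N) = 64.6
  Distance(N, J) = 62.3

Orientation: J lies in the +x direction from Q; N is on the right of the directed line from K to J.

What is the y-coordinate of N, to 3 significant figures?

-30.1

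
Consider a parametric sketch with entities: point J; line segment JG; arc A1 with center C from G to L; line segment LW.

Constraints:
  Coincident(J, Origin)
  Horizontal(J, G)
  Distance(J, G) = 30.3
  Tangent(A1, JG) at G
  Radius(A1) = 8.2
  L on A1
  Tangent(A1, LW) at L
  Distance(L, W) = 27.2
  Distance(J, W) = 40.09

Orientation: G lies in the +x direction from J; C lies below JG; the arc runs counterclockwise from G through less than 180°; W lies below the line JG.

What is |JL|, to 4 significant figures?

23.39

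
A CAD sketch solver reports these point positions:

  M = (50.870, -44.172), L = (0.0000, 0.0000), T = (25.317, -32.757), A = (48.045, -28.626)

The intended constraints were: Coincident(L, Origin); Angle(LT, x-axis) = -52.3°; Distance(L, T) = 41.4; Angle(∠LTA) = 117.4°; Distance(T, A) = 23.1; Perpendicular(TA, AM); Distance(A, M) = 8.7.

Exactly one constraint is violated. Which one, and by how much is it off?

Distance(A, M) = 8.7 — off by 7.10.

L = (0.00, 0.00) ✓; LT at -52.30° ✓; |LT| = 41.40 ✓; ∠LTA = 117.4° ✓; |TA| = 23.10 ✓; ∠(TA, AM) = 90.00° ✓; |AM| = 15.80 ✗.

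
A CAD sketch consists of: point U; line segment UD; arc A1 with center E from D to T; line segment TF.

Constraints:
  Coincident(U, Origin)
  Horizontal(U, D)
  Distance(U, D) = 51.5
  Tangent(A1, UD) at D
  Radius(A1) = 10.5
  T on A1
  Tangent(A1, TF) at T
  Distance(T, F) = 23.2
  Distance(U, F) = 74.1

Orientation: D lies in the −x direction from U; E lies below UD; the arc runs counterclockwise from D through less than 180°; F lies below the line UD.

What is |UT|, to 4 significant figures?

62.12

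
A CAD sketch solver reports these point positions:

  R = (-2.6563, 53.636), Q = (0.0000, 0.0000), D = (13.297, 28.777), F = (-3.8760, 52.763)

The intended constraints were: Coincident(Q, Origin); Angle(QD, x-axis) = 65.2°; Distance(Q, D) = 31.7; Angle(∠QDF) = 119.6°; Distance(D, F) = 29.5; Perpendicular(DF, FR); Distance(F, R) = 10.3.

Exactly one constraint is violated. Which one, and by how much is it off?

Distance(F, R) = 10.3 — off by 8.80.

Q = (0.00, 0.00) ✓; QD at 65.20° ✓; |QD| = 31.70 ✓; ∠QDF = 119.6° ✓; |DF| = 29.50 ✓; ∠(DF, FR) = 90.01° ✓; |FR| = 1.500 ✗.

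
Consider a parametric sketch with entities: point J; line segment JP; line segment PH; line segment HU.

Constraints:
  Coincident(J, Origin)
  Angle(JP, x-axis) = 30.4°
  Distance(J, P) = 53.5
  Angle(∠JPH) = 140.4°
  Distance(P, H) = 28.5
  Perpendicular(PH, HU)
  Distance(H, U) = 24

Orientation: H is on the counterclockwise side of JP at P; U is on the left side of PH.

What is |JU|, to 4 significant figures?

70.45

∠JPH = 140.4°, so PH runs at 30.4° + (180° − 140.4°) = 70.00° from the x-axis; with |PH| = 28.5, H = P + 28.5·(cos 70.00°, sin 70.00°) = (55.89, 53.85). The perpendicularity gives HU at right angles to PH; with |HU| = 24.0 on the left of PH, U = H + 24.0·(-0.9397, 0.3420) = (33.34, 62.06). Then |JU| = |U − J| = 70.45.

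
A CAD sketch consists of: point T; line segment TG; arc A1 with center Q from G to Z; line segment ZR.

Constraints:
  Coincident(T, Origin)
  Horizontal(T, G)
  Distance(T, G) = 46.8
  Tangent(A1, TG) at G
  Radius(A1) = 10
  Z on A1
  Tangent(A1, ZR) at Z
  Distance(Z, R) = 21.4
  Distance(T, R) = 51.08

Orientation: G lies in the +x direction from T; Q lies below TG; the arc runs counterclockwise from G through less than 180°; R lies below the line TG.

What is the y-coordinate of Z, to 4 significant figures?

-11.20

Checks: |QG| = 10.00 ✓; |QZ| = 10.00 ✓; ∠(QZ, ZR) = 90.00° ✓; |ZR| = 21.40 ✓; |TR| = 51.08 ✓.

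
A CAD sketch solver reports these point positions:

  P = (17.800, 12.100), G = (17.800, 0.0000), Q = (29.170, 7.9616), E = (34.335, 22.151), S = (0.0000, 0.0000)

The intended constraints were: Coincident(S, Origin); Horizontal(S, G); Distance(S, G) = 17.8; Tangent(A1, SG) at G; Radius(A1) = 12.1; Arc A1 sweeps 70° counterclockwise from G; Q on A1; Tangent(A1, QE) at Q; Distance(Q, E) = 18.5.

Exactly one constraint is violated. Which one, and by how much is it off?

Distance(Q, E) = 18.5 — off by 3.40.

S = (0.00, 0.00) ✓; S.y = 0.00, G.y = 0.00 ✓; |SG| = 17.80 ✓; ∠(PG, GS) = 90.00° ✓; |PG| = 12.10 ✓; bearing(P→Q) − bearing(P→G) = 70.00° ✓; |PQ| = 12.10 ✓; ∠(PQ, QE) = 90.00° ✓; |QE| = 15.10 ✗.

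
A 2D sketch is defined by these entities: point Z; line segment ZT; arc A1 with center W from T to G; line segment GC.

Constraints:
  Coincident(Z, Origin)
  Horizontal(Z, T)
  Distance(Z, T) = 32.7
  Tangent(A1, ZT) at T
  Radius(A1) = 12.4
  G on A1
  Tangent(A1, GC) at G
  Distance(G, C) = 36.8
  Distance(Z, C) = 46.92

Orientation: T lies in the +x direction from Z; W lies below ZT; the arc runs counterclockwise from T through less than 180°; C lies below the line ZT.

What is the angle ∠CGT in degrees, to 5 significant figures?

141.69°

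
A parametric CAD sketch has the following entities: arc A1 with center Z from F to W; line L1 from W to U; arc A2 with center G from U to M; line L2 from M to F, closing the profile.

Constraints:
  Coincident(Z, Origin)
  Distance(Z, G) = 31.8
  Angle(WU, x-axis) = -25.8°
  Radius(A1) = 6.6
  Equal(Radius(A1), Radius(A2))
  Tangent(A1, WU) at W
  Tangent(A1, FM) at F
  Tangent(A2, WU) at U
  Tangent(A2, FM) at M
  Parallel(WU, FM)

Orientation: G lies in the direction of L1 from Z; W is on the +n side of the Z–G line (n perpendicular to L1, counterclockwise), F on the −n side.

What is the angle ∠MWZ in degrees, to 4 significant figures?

67.46°

The slot axis is L1's direction at -25.8°, so u = (cos -25.8°, sin -25.8°) = (0.9003, -0.4352) and n = (−sin -25.8°, cos -25.8°) = (0.4352, 0.9003). Z is at the origin and G lies 31.8 along u from Z, so G = 31.8·u = (28.63, -13.84). Tangency of A1 to both parallel lines with radius 6.6 puts W and F at Z ± 6.6·n: W = (2.873, 5.942), F = (-2.873, -5.942). Equal radii place U and M the same way about G: U = G + 6.6·n = (31.50, -7.898), M = G − 6.6·n = (25.76, -19.78). Then cos ∠MWZ = WM·WZ / (|WM||WZ|), giving 67.46°.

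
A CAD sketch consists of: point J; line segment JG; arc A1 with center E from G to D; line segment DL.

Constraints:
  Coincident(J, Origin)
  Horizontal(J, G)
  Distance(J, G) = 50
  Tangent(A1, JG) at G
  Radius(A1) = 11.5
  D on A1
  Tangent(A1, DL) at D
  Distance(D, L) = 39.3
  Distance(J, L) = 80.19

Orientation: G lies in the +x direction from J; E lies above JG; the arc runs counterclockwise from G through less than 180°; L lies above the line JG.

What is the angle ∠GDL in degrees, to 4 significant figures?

135.5°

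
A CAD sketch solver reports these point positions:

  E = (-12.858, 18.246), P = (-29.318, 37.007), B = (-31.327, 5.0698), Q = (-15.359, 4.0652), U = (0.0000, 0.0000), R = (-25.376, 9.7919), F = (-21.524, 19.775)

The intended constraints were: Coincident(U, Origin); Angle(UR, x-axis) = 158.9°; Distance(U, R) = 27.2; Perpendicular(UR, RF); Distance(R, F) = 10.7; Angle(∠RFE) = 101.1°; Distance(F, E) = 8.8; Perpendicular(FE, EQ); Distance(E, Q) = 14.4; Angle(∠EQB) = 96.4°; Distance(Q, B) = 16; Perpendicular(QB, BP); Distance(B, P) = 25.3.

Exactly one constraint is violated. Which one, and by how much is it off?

Distance(B, P) = 25.3 — off by 6.70.

U = (0.00, 0.00) ✓; UR at 158.9° ✓; |UR| = 27.20 ✓; ∠(UR, RF) = 90.00° ✓; |RF| = 10.70 ✓; ∠RFE = 101.1° ✓; |FE| = 8.800 ✓; ∠(FE, EQ) = 90.00° ✓; |EQ| = 14.40 ✓; ∠EQB = 96.40° ✓; |QB| = 16.00 ✓; ∠(QB, BP) = 90.00° ✓; |BP| = 32.00 ✗.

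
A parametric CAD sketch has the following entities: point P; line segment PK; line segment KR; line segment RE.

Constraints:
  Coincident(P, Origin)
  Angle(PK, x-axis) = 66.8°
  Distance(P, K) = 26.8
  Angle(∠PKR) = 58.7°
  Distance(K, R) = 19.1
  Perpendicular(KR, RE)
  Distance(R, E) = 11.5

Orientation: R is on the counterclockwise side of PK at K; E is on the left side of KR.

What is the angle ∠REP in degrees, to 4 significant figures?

155.6°

P is at the origin; PK runs at 66.8° with length 26.8, so K = 26.8·(cos 66.8°, sin 66.8°) = (10.56, 24.63). ∠PKR = 58.7°, so KR runs at 66.8° + (180° − 58.7°) = 188.1° from the x-axis; with |KR| = 19.1, R = K + 19.1·(cos 188.1°, sin 188.1°) = (-8.352, 21.94). KR is perpendicular to RE; with |RE| = 11.5 on the left of KR, E = R + 11.5·(0.1409, -0.9900) = (-6.731, 10.56). Then cos ∠REP = ER·EP / (|ER||EP|), giving 155.6°.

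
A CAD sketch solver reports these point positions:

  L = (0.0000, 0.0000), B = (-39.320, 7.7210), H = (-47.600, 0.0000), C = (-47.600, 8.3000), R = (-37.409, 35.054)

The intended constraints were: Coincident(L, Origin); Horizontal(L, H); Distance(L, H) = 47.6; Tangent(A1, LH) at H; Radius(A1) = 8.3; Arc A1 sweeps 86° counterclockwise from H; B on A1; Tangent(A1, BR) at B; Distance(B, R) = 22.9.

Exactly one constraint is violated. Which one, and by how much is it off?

Distance(B, R) = 22.9 — off by 4.50.

L = (0.00, 0.00) ✓; L.y = 0.00, H.y = 0.00 ✓; |LH| = 47.60 ✓; ∠(CH, HL) = 90.00° ✓; |CH| = 8.300 ✓; bearing(C→B) − bearing(C→H) = 86.00° ✓; |CB| = 8.300 ✓; ∠(CB, BR) = 90.00° ✓; |BR| = 27.40 ✗.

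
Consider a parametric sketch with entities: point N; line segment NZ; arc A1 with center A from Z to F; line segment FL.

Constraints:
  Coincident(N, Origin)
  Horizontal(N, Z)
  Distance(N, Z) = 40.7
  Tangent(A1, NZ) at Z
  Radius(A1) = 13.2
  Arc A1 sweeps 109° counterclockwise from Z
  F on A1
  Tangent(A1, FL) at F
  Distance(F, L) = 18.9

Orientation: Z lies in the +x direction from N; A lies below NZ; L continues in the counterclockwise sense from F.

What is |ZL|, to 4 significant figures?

35.93

N is at the origin; N and Z share the same y with |NZ| = 40.7 and Z on the +x side, so Z = (40.70, 0.000). Since A1 is tangent to NZ there, AZ ⟂ NZ, so A = Z + (0, -13.2) = (40.70, -13.20). On A1, Z sits at bearing 90° from A; a 109° counterclockwise sweep puts F at bearing 199°, so F = A + 13.2·(cos 199°, sin 199°) = (28.22, -17.50). The tangent condition forces AF to be normal to FL, so FL runs along (−sin 199°, cos 199°); with |FL| = 18.9, L = (34.37, -35.37). Then |ZL| = |L − Z| = 35.93.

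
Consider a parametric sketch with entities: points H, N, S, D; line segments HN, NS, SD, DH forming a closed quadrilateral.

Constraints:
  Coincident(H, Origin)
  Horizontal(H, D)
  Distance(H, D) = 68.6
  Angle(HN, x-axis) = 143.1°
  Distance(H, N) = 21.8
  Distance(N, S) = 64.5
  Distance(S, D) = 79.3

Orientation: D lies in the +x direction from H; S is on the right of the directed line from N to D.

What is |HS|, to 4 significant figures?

47.64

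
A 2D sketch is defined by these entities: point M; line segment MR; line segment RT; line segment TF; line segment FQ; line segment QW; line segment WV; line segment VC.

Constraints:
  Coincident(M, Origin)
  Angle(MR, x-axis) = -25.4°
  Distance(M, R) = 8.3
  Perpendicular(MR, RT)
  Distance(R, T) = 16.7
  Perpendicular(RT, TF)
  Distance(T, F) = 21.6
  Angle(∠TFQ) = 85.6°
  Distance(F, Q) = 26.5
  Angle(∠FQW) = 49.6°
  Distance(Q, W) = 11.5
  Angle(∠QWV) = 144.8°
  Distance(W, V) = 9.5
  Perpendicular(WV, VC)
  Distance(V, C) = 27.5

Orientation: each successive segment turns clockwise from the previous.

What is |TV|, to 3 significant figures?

13.2

M is at the origin; MR runs at -25.4° with length 8.3, so R = (7.50, -3.56). MR is perpendicular to RT, so RT runs at -115°; with |RT| = 16.7, T = (0.334, -18.6). RT is perpendicular to TF, so TF runs at 155°; with |TF| = 21.6, F = (-19.2, -9.38). ∠TFQ = 85.6° gives FQ at 60.2° from the x-axis; with |FQ| = 26.5, Q = (-6.01, 13.6). ∠FQW = 49.6° gives QW at -70.2° from the x-axis; with |QW| = 11.5, W = (-2.11, 2.79). ∠QWV = 144.8° gives WV at -105° from the x-axis; with |WV| = 9.5, V = (-4.64, -6.36). Then |TV| = |V − T| = 13.2.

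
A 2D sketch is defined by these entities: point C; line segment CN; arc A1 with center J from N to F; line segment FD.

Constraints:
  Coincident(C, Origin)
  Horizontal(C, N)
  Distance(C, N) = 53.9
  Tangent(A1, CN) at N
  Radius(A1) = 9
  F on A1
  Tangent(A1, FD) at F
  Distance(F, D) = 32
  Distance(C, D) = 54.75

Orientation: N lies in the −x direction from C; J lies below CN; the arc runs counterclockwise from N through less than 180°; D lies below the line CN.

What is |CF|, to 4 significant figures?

62.37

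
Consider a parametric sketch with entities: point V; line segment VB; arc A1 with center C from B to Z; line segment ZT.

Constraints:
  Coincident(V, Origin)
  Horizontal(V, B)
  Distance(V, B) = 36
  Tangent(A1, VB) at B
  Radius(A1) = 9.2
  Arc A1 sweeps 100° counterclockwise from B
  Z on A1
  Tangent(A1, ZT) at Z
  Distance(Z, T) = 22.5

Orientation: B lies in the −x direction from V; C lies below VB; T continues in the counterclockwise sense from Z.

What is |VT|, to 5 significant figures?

52.723

V is at the origin; V and B share the same y with |VB| = 36.0 and B on the −x side, so B = (-36.000, 0.0000). The tangent condition forces CB to be normal to VB, so C = B + (0, -9.2) = (-36.000, -9.2000). On A1, B sits at bearing 90° from C; a 100° counterclockwise sweep puts Z at bearing 190°, so Z = C + 9.2·(cos 190°, sin 190°) = (-45.060, -10.798). Tangency of A1 to ZT means the radius CZ is perpendicular to ZT, so ZT runs along (−sin 190°, cos 190°); with |ZT| = 22.5, T = (-41.153, -32.956). Then |VT| = |T − V| = 52.723.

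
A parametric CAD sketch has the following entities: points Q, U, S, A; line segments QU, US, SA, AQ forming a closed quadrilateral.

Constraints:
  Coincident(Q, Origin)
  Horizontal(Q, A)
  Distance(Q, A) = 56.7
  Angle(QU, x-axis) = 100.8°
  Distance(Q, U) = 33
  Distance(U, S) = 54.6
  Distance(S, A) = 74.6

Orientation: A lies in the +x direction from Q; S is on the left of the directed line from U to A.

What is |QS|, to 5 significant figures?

77.896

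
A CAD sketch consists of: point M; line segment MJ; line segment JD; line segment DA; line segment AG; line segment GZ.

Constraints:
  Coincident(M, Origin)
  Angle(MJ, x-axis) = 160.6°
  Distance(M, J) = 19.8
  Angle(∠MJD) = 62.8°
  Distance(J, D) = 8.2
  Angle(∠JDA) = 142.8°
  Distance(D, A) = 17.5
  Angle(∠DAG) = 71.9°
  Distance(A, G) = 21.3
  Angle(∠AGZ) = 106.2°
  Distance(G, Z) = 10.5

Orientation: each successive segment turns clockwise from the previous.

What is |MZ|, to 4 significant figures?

12.66

M is at the origin; MJ runs at 160.6° with length 19.8, so J = (-18.68, 6.577). ∠MJD = 62.8° gives JD at 43.40° from the x-axis; with |JD| = 8.2, D = (-12.72, 12.21). ∠JDA = 142.8° gives DA at 6.200° from the x-axis; with |DA| = 17.5, A = (4.680, 14.10). ∠DAG = 71.9° gives AG at -101.9° from the x-axis; with |AG| = 21.3, G = (0.2876, -6.741). ∠AGZ = 106.2° gives GZ at -175.7° from the x-axis; with |GZ| = 10.5, Z = (-10.18, -7.529). Then |MZ| = |Z − M| = 12.66.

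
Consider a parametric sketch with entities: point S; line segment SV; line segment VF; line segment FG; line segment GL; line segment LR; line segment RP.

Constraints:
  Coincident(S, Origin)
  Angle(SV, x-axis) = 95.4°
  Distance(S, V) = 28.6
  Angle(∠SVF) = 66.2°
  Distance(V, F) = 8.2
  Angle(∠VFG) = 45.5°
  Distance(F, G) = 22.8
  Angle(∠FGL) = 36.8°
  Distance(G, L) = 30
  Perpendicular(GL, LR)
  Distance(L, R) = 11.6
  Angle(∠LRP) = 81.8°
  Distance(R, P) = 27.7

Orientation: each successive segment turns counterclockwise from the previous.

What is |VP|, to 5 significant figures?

14.728

S is at the origin; SV runs at 95.4° with length 28.6, so V = (-2.6915, 28.473). ∠SVF = 66.2° gives VF at -150.80° from the x-axis; with |VF| = 8.2, F = (-9.8495, 24.473). ∠VFG = 45.5° gives FG at -16.300° from the x-axis; with |FG| = 22.8, G = (12.034, 18.073). ∠FGL = 36.8° gives GL at 126.90° from the x-axis; with |GL| = 30.0, L = (-5.9785, 42.064). The perpendicularity gives LR at right angles to GL, so LR runs at -143.10°; with |LR| = 11.6, R = (-15.255, 35.099). ∠LRP = 81.8° gives RP at -44.900° from the x-axis; with |RP| = 27.7, P = (4.3662, 15.546). Then |VP| = |P − V| = 14.728.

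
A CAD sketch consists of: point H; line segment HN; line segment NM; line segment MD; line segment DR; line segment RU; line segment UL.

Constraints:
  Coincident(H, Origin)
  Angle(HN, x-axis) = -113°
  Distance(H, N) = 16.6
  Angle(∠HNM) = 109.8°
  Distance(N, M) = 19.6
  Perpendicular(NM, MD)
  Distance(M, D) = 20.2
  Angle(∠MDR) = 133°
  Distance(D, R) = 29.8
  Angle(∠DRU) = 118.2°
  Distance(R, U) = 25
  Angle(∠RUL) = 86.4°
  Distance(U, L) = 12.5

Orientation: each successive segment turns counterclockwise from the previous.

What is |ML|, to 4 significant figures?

45.75

H is at the origin; HN runs at -113.0° with length 16.6, so N = (-6.486, -15.28). ∠HNM = 109.8° gives NM at -42.80° from the x-axis; with |NM| = 19.6, M = (7.895, -28.60). NM is perpendicular to MD, so MD runs at 47.20°; with |MD| = 20.2, D = (21.62, -13.78). ∠MDR = 133.0° gives DR at 94.20° from the x-axis; with |DR| = 29.8, R = (19.44, 15.94). ∠DRU = 118.2° gives RU at 156.0° from the x-axis; with |RU| = 25.0, U = (-3.401, 26.11). ∠RUL = 86.4° gives UL at -110.4° from the x-axis; with |UL| = 12.5, L = (-7.759, 14.40). Then |ML| = |L − M| = 45.75.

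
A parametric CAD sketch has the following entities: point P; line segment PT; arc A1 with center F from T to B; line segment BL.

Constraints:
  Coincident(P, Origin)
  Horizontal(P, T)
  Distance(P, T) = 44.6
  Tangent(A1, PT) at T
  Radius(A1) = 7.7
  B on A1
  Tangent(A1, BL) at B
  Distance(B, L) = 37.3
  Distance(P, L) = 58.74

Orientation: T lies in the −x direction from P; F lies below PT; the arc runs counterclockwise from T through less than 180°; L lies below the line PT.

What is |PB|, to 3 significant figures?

52.8

Checks: |FB| = 7.700 ✓; ∠(FB, BL) = 90.00° ✓; |BL| = 37.30 ✓; |PL| = 58.74 ✓.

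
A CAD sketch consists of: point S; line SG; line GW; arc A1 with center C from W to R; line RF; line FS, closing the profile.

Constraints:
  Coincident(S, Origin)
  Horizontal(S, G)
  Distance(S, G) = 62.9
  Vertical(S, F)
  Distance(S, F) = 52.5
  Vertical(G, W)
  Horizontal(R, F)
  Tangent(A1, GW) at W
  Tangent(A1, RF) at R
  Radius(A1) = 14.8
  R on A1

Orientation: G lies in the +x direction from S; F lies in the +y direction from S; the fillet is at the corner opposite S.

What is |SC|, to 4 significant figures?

61.11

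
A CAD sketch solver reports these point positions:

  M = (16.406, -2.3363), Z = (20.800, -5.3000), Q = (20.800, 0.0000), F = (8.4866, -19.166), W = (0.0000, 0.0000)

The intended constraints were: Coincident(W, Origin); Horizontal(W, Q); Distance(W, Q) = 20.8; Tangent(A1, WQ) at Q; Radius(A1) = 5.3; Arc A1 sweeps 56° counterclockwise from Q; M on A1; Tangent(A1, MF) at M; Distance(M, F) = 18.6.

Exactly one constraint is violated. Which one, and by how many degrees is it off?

Tangent(A1, MF) at M — off by 8.80°.

W = (0.00, 0.00) ✓; W.y = 0.00, Q.y = 0.00 ✓; |WQ| = 20.80 ✓; ∠(ZQ, QW) = 90.00° ✓; |ZQ| = 5.300 ✓; bearing(Z→M) − bearing(Z→Q) = 56.00° ✓; |ZM| = 5.300 ✓; ∠(ZM, MF) = 81.20° ✗; |MF| = 18.60 ✓.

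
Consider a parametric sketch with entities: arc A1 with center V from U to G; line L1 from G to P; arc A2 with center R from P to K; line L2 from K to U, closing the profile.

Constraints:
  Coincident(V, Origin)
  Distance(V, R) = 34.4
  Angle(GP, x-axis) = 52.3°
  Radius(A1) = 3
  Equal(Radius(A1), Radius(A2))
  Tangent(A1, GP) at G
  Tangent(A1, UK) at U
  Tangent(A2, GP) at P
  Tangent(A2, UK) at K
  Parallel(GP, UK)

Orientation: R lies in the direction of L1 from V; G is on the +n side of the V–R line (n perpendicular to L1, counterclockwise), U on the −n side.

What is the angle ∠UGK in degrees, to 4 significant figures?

80.11°

The slot axis is L1's direction at 52.3°, so u = (cos 52.3°, sin 52.3°) = (0.6115, 0.7912) and n = (−sin 52.3°, cos 52.3°) = (-0.7912, 0.6115). V is at the origin and R lies 34.4 along u from V, so R = 34.4·u = (21.04, 27.22). Tangency of A1 to both parallel lines with radius 3.0 puts G and U at V ± 3.0·n: G = (-2.374, 1.835), U = (2.374, -1.835). Equal radii place P and K the same way about R: P = R + 3.0·n = (18.66, 29.05), K = R − 3.0·n = (23.41, 25.38). Then cos ∠UGK = GU·GK / (|GU||GK|), giving 80.11°.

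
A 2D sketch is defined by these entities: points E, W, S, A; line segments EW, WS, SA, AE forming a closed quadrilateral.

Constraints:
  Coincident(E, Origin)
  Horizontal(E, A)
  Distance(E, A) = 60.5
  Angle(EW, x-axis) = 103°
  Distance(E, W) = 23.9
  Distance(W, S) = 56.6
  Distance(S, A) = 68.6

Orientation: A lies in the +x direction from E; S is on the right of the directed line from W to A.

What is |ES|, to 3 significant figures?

33.0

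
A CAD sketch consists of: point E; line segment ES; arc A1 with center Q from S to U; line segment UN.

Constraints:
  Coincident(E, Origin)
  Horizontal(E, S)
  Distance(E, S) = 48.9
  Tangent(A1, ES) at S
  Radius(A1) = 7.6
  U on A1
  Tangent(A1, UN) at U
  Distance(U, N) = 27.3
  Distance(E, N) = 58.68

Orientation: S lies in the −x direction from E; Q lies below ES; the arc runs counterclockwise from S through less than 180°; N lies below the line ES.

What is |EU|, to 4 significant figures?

56.95

Checks: |QU| = 7.600 ✓; ∠(QU, UN) = 90.00° ✓; |UN| = 27.30 ✓; |EN| = 58.68 ✓.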